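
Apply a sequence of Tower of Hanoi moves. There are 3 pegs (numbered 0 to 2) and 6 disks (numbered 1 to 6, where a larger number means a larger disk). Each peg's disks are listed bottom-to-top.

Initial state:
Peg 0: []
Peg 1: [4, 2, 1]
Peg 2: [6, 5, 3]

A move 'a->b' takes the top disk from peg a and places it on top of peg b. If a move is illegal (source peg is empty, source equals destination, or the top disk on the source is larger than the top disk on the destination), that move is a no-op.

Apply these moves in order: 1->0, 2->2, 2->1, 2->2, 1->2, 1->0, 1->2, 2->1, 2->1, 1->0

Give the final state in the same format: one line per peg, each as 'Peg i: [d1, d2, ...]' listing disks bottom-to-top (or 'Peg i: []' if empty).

After move 1 (1->0):
Peg 0: [1]
Peg 1: [4, 2]
Peg 2: [6, 5, 3]

After move 2 (2->2):
Peg 0: [1]
Peg 1: [4, 2]
Peg 2: [6, 5, 3]

After move 3 (2->1):
Peg 0: [1]
Peg 1: [4, 2]
Peg 2: [6, 5, 3]

After move 4 (2->2):
Peg 0: [1]
Peg 1: [4, 2]
Peg 2: [6, 5, 3]

After move 5 (1->2):
Peg 0: [1]
Peg 1: [4]
Peg 2: [6, 5, 3, 2]

After move 6 (1->0):
Peg 0: [1]
Peg 1: [4]
Peg 2: [6, 5, 3, 2]

After move 7 (1->2):
Peg 0: [1]
Peg 1: [4]
Peg 2: [6, 5, 3, 2]

After move 8 (2->1):
Peg 0: [1]
Peg 1: [4, 2]
Peg 2: [6, 5, 3]

After move 9 (2->1):
Peg 0: [1]
Peg 1: [4, 2]
Peg 2: [6, 5, 3]

After move 10 (1->0):
Peg 0: [1]
Peg 1: [4, 2]
Peg 2: [6, 5, 3]

Answer: Peg 0: [1]
Peg 1: [4, 2]
Peg 2: [6, 5, 3]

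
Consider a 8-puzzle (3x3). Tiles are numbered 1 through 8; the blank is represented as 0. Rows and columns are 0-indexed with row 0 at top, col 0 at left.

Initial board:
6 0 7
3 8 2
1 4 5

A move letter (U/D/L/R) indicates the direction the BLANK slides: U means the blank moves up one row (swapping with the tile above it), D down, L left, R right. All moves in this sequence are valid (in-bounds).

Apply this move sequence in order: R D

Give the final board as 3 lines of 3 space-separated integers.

After move 1 (R):
6 7 0
3 8 2
1 4 5

After move 2 (D):
6 7 2
3 8 0
1 4 5

Answer: 6 7 2
3 8 0
1 4 5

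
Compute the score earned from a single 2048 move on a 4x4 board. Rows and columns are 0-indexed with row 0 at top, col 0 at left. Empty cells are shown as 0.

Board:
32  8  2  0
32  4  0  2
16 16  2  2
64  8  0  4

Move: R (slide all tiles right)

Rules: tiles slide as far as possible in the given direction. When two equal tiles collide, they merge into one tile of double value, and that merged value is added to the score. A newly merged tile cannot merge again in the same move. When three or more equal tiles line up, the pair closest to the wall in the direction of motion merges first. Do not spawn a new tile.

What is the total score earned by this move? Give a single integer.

Slide right:
row 0: [32, 8, 2, 0] -> [0, 32, 8, 2]  score +0 (running 0)
row 1: [32, 4, 0, 2] -> [0, 32, 4, 2]  score +0 (running 0)
row 2: [16, 16, 2, 2] -> [0, 0, 32, 4]  score +36 (running 36)
row 3: [64, 8, 0, 4] -> [0, 64, 8, 4]  score +0 (running 36)
Board after move:
 0 32  8  2
 0 32  4  2
 0  0 32  4
 0 64  8  4

Answer: 36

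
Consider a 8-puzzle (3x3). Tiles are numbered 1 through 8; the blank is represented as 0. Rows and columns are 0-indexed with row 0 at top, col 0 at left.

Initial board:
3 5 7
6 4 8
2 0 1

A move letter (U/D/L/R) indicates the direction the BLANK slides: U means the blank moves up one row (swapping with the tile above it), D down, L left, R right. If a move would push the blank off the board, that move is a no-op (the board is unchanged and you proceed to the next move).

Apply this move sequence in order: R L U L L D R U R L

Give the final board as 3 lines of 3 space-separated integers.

Answer: 3 5 7
2 0 8
4 6 1

Derivation:
After move 1 (R):
3 5 7
6 4 8
2 1 0

After move 2 (L):
3 5 7
6 4 8
2 0 1

After move 3 (U):
3 5 7
6 0 8
2 4 1

After move 4 (L):
3 5 7
0 6 8
2 4 1

After move 5 (L):
3 5 7
0 6 8
2 4 1

After move 6 (D):
3 5 7
2 6 8
0 4 1

After move 7 (R):
3 5 7
2 6 8
4 0 1

After move 8 (U):
3 5 7
2 0 8
4 6 1

After move 9 (R):
3 5 7
2 8 0
4 6 1

After move 10 (L):
3 5 7
2 0 8
4 6 1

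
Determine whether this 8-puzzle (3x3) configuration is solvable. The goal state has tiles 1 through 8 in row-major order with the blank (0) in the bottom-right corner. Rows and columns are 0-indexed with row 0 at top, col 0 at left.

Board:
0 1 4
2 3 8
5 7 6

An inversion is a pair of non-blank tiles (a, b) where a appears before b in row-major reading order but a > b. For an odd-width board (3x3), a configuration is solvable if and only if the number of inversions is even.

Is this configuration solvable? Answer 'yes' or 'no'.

Answer: yes

Derivation:
Inversions (pairs i<j in row-major order where tile[i] > tile[j] > 0): 6
6 is even, so the puzzle is solvable.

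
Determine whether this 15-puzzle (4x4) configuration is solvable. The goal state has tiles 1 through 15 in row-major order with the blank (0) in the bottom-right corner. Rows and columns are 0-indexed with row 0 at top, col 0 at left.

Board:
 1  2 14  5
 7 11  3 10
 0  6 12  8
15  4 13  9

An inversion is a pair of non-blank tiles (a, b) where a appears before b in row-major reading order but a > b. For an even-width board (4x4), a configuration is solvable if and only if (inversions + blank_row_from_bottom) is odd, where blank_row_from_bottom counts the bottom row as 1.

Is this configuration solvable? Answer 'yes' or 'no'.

Answer: yes

Derivation:
Inversions: 35
Blank is in row 2 (0-indexed from top), which is row 2 counting from the bottom (bottom = 1).
35 + 2 = 37, which is odd, so the puzzle is solvable.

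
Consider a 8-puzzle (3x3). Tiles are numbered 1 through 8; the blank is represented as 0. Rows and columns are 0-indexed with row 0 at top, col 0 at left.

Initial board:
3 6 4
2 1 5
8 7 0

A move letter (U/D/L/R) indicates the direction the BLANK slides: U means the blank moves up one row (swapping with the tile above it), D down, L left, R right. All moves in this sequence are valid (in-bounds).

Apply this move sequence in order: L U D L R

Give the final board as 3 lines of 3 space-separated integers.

After move 1 (L):
3 6 4
2 1 5
8 0 7

After move 2 (U):
3 6 4
2 0 5
8 1 7

After move 3 (D):
3 6 4
2 1 5
8 0 7

After move 4 (L):
3 6 4
2 1 5
0 8 7

After move 5 (R):
3 6 4
2 1 5
8 0 7

Answer: 3 6 4
2 1 5
8 0 7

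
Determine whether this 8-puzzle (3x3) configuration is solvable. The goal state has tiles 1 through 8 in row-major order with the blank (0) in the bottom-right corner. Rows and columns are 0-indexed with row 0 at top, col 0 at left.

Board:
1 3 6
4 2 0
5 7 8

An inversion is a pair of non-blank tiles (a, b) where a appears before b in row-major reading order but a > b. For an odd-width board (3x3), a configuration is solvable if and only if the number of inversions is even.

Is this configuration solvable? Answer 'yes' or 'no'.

Inversions (pairs i<j in row-major order where tile[i] > tile[j] > 0): 5
5 is odd, so the puzzle is not solvable.

Answer: no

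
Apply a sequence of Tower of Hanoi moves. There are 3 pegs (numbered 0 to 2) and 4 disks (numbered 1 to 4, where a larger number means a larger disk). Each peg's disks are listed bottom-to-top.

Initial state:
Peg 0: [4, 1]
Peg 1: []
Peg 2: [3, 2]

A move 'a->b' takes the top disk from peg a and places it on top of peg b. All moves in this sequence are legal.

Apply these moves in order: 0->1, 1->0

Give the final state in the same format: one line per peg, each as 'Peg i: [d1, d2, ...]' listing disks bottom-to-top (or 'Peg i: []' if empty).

After move 1 (0->1):
Peg 0: [4]
Peg 1: [1]
Peg 2: [3, 2]

After move 2 (1->0):
Peg 0: [4, 1]
Peg 1: []
Peg 2: [3, 2]

Answer: Peg 0: [4, 1]
Peg 1: []
Peg 2: [3, 2]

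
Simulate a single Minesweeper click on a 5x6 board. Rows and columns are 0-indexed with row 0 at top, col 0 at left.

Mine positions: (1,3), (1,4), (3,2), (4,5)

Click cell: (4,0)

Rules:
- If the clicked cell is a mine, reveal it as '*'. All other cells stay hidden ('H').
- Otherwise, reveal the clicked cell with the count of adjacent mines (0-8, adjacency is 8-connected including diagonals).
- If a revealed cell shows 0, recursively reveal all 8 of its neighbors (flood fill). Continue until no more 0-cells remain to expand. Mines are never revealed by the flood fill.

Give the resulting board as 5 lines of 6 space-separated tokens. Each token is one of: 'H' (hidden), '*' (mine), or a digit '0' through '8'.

0 0 1 H H H
0 0 1 H H H
0 1 2 H H H
0 1 H H H H
0 1 H H H H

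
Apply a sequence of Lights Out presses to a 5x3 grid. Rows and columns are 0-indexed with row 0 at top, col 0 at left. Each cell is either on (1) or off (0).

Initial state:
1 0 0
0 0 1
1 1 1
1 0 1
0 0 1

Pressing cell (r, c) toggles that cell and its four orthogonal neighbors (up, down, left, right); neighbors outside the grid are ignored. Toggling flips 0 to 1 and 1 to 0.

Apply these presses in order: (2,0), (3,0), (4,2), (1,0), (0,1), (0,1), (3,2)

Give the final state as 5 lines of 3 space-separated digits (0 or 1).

Answer: 0 0 0
0 1 1
0 0 0
1 0 1
1 1 1

Derivation:
After press 1 at (2,0):
1 0 0
1 0 1
0 0 1
0 0 1
0 0 1

After press 2 at (3,0):
1 0 0
1 0 1
1 0 1
1 1 1
1 0 1

After press 3 at (4,2):
1 0 0
1 0 1
1 0 1
1 1 0
1 1 0

After press 4 at (1,0):
0 0 0
0 1 1
0 0 1
1 1 0
1 1 0

After press 5 at (0,1):
1 1 1
0 0 1
0 0 1
1 1 0
1 1 0

After press 6 at (0,1):
0 0 0
0 1 1
0 0 1
1 1 0
1 1 0

After press 7 at (3,2):
0 0 0
0 1 1
0 0 0
1 0 1
1 1 1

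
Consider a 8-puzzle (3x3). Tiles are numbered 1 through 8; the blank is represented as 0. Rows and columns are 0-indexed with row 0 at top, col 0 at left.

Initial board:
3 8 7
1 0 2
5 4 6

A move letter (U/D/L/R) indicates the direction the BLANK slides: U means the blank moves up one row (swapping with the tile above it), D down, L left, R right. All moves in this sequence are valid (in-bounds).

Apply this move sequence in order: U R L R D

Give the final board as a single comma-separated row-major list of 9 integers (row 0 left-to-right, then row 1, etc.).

Answer: 3, 7, 2, 1, 8, 0, 5, 4, 6

Derivation:
After move 1 (U):
3 0 7
1 8 2
5 4 6

After move 2 (R):
3 7 0
1 8 2
5 4 6

After move 3 (L):
3 0 7
1 8 2
5 4 6

After move 4 (R):
3 7 0
1 8 2
5 4 6

After move 5 (D):
3 7 2
1 8 0
5 4 6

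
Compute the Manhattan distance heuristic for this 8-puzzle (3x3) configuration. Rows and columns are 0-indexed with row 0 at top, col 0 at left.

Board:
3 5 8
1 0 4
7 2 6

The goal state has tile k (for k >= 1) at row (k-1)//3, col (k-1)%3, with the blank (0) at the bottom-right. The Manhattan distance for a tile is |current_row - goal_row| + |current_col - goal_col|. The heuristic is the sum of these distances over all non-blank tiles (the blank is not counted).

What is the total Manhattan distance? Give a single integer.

Answer: 12

Derivation:
Tile 3: (0,0)->(0,2) = 2
Tile 5: (0,1)->(1,1) = 1
Tile 8: (0,2)->(2,1) = 3
Tile 1: (1,0)->(0,0) = 1
Tile 4: (1,2)->(1,0) = 2
Tile 7: (2,0)->(2,0) = 0
Tile 2: (2,1)->(0,1) = 2
Tile 6: (2,2)->(1,2) = 1
Sum: 2 + 1 + 3 + 1 + 2 + 0 + 2 + 1 = 12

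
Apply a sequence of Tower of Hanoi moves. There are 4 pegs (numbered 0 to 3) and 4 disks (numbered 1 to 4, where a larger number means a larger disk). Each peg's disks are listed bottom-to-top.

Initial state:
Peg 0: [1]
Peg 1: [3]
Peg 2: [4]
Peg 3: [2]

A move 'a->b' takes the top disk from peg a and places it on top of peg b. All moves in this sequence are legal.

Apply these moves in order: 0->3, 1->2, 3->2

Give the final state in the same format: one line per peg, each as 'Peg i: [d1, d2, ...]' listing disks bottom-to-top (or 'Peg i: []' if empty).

After move 1 (0->3):
Peg 0: []
Peg 1: [3]
Peg 2: [4]
Peg 3: [2, 1]

After move 2 (1->2):
Peg 0: []
Peg 1: []
Peg 2: [4, 3]
Peg 3: [2, 1]

After move 3 (3->2):
Peg 0: []
Peg 1: []
Peg 2: [4, 3, 1]
Peg 3: [2]

Answer: Peg 0: []
Peg 1: []
Peg 2: [4, 3, 1]
Peg 3: [2]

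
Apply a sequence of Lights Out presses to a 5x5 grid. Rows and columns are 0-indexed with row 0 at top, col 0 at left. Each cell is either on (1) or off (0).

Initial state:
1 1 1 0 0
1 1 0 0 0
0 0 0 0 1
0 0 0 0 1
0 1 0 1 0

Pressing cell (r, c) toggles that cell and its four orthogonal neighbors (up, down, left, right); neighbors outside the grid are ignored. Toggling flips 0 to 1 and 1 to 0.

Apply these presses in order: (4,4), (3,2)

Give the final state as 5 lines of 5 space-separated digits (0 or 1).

Answer: 1 1 1 0 0
1 1 0 0 0
0 0 1 0 1
0 1 1 1 0
0 1 1 0 1

Derivation:
After press 1 at (4,4):
1 1 1 0 0
1 1 0 0 0
0 0 0 0 1
0 0 0 0 0
0 1 0 0 1

After press 2 at (3,2):
1 1 1 0 0
1 1 0 0 0
0 0 1 0 1
0 1 1 1 0
0 1 1 0 1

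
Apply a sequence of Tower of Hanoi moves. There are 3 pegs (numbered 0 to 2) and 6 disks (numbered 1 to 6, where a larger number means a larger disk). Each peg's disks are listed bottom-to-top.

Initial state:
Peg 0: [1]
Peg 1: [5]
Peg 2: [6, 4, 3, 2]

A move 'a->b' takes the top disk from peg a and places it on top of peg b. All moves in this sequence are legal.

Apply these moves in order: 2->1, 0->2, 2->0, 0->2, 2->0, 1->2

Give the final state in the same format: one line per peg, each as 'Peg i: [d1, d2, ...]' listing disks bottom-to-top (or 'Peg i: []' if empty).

After move 1 (2->1):
Peg 0: [1]
Peg 1: [5, 2]
Peg 2: [6, 4, 3]

After move 2 (0->2):
Peg 0: []
Peg 1: [5, 2]
Peg 2: [6, 4, 3, 1]

After move 3 (2->0):
Peg 0: [1]
Peg 1: [5, 2]
Peg 2: [6, 4, 3]

After move 4 (0->2):
Peg 0: []
Peg 1: [5, 2]
Peg 2: [6, 4, 3, 1]

After move 5 (2->0):
Peg 0: [1]
Peg 1: [5, 2]
Peg 2: [6, 4, 3]

After move 6 (1->2):
Peg 0: [1]
Peg 1: [5]
Peg 2: [6, 4, 3, 2]

Answer: Peg 0: [1]
Peg 1: [5]
Peg 2: [6, 4, 3, 2]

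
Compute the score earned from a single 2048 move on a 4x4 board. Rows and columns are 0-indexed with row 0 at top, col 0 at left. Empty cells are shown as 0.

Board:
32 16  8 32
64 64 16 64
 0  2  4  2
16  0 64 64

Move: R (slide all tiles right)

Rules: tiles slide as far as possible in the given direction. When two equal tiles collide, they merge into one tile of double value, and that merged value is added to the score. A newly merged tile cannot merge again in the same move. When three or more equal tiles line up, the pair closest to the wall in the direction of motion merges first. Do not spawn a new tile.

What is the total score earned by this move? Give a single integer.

Answer: 256

Derivation:
Slide right:
row 0: [32, 16, 8, 32] -> [32, 16, 8, 32]  score +0 (running 0)
row 1: [64, 64, 16, 64] -> [0, 128, 16, 64]  score +128 (running 128)
row 2: [0, 2, 4, 2] -> [0, 2, 4, 2]  score +0 (running 128)
row 3: [16, 0, 64, 64] -> [0, 0, 16, 128]  score +128 (running 256)
Board after move:
 32  16   8  32
  0 128  16  64
  0   2   4   2
  0   0  16 128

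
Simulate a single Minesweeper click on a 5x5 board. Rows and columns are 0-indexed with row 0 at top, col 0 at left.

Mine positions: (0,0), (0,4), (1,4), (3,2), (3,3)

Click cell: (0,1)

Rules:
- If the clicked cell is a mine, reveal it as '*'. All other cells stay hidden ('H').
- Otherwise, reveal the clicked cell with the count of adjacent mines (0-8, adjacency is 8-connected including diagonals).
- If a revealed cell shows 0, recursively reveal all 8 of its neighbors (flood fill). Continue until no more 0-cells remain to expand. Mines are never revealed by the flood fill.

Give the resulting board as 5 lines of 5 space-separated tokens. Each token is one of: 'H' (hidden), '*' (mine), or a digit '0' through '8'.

H 1 H H H
H H H H H
H H H H H
H H H H H
H H H H H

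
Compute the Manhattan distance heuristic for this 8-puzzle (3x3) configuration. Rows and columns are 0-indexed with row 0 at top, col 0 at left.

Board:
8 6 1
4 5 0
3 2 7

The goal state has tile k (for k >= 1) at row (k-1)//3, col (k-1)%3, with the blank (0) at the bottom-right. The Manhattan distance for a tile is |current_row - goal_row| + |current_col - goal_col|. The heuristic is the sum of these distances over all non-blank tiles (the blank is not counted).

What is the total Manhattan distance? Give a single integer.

Answer: 15

Derivation:
Tile 8: (0,0)->(2,1) = 3
Tile 6: (0,1)->(1,2) = 2
Tile 1: (0,2)->(0,0) = 2
Tile 4: (1,0)->(1,0) = 0
Tile 5: (1,1)->(1,1) = 0
Tile 3: (2,0)->(0,2) = 4
Tile 2: (2,1)->(0,1) = 2
Tile 7: (2,2)->(2,0) = 2
Sum: 3 + 2 + 2 + 0 + 0 + 4 + 2 + 2 = 15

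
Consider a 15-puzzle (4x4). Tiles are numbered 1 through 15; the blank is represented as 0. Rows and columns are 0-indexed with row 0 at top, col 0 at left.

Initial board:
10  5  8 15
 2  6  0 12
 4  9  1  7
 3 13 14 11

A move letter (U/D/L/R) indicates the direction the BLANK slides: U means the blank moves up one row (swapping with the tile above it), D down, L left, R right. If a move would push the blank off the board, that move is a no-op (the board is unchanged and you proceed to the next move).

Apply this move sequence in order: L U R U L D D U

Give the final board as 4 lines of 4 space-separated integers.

Answer: 10  5  8 15
 2  0  6 12
 4  9  1  7
 3 13 14 11

Derivation:
After move 1 (L):
10  5  8 15
 2  0  6 12
 4  9  1  7
 3 13 14 11

After move 2 (U):
10  0  8 15
 2  5  6 12
 4  9  1  7
 3 13 14 11

After move 3 (R):
10  8  0 15
 2  5  6 12
 4  9  1  7
 3 13 14 11

After move 4 (U):
10  8  0 15
 2  5  6 12
 4  9  1  7
 3 13 14 11

After move 5 (L):
10  0  8 15
 2  5  6 12
 4  9  1  7
 3 13 14 11

After move 6 (D):
10  5  8 15
 2  0  6 12
 4  9  1  7
 3 13 14 11

After move 7 (D):
10  5  8 15
 2  9  6 12
 4  0  1  7
 3 13 14 11

After move 8 (U):
10  5  8 15
 2  0  6 12
 4  9  1  7
 3 13 14 11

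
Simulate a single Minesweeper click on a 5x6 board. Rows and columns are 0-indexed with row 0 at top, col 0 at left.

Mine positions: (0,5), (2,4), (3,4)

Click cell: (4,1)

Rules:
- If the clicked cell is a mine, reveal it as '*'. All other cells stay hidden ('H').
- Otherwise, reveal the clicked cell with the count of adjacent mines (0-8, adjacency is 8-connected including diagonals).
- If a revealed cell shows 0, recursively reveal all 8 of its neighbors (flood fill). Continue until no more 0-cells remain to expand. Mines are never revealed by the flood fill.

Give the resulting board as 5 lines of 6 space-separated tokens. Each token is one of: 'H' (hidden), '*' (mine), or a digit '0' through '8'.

0 0 0 0 1 H
0 0 0 1 2 H
0 0 0 2 H H
0 0 0 2 H H
0 0 0 1 H H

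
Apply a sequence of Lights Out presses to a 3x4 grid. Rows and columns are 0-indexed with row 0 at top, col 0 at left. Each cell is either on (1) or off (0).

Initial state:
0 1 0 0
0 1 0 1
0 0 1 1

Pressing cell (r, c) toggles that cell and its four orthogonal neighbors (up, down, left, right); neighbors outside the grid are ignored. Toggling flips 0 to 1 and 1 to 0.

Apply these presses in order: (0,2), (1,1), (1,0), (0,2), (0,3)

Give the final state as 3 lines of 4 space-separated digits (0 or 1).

After press 1 at (0,2):
0 0 1 1
0 1 1 1
0 0 1 1

After press 2 at (1,1):
0 1 1 1
1 0 0 1
0 1 1 1

After press 3 at (1,0):
1 1 1 1
0 1 0 1
1 1 1 1

After press 4 at (0,2):
1 0 0 0
0 1 1 1
1 1 1 1

After press 5 at (0,3):
1 0 1 1
0 1 1 0
1 1 1 1

Answer: 1 0 1 1
0 1 1 0
1 1 1 1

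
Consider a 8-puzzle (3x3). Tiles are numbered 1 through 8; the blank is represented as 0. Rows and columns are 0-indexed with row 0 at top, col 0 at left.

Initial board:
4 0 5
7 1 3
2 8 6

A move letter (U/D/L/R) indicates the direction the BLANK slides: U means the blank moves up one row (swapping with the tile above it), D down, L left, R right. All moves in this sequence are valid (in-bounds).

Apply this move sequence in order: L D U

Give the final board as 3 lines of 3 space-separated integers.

Answer: 0 4 5
7 1 3
2 8 6

Derivation:
After move 1 (L):
0 4 5
7 1 3
2 8 6

After move 2 (D):
7 4 5
0 1 3
2 8 6

After move 3 (U):
0 4 5
7 1 3
2 8 6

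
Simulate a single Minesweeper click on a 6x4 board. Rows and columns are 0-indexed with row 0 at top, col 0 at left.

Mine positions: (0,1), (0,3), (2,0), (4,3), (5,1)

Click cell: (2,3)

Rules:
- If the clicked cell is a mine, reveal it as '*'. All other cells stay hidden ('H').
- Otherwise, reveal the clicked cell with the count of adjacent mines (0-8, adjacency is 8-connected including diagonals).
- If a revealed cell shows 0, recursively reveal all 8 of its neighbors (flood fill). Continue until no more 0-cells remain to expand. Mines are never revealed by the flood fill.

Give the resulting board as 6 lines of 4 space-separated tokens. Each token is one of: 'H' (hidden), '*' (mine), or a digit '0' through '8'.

H H H H
H 2 2 1
H 1 0 0
H 1 1 1
H H H H
H H H H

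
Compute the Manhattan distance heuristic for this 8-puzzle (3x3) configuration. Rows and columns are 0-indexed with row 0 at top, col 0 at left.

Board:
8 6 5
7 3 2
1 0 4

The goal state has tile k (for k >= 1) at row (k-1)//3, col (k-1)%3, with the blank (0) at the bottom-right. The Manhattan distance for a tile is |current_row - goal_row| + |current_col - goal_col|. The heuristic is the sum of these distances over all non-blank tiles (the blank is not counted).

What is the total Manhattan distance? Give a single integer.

Tile 8: (0,0)->(2,1) = 3
Tile 6: (0,1)->(1,2) = 2
Tile 5: (0,2)->(1,1) = 2
Tile 7: (1,0)->(2,0) = 1
Tile 3: (1,1)->(0,2) = 2
Tile 2: (1,2)->(0,1) = 2
Tile 1: (2,0)->(0,0) = 2
Tile 4: (2,2)->(1,0) = 3
Sum: 3 + 2 + 2 + 1 + 2 + 2 + 2 + 3 = 17

Answer: 17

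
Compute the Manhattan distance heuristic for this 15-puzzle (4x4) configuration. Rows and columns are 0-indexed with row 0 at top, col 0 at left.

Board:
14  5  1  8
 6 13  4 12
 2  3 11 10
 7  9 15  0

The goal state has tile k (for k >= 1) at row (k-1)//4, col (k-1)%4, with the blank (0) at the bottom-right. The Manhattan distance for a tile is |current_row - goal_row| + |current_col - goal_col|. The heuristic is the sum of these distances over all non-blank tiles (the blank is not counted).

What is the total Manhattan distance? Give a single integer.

Tile 14: at (0,0), goal (3,1), distance |0-3|+|0-1| = 4
Tile 5: at (0,1), goal (1,0), distance |0-1|+|1-0| = 2
Tile 1: at (0,2), goal (0,0), distance |0-0|+|2-0| = 2
Tile 8: at (0,3), goal (1,3), distance |0-1|+|3-3| = 1
Tile 6: at (1,0), goal (1,1), distance |1-1|+|0-1| = 1
Tile 13: at (1,1), goal (3,0), distance |1-3|+|1-0| = 3
Tile 4: at (1,2), goal (0,3), distance |1-0|+|2-3| = 2
Tile 12: at (1,3), goal (2,3), distance |1-2|+|3-3| = 1
Tile 2: at (2,0), goal (0,1), distance |2-0|+|0-1| = 3
Tile 3: at (2,1), goal (0,2), distance |2-0|+|1-2| = 3
Tile 11: at (2,2), goal (2,2), distance |2-2|+|2-2| = 0
Tile 10: at (2,3), goal (2,1), distance |2-2|+|3-1| = 2
Tile 7: at (3,0), goal (1,2), distance |3-1|+|0-2| = 4
Tile 9: at (3,1), goal (2,0), distance |3-2|+|1-0| = 2
Tile 15: at (3,2), goal (3,2), distance |3-3|+|2-2| = 0
Sum: 4 + 2 + 2 + 1 + 1 + 3 + 2 + 1 + 3 + 3 + 0 + 2 + 4 + 2 + 0 = 30

Answer: 30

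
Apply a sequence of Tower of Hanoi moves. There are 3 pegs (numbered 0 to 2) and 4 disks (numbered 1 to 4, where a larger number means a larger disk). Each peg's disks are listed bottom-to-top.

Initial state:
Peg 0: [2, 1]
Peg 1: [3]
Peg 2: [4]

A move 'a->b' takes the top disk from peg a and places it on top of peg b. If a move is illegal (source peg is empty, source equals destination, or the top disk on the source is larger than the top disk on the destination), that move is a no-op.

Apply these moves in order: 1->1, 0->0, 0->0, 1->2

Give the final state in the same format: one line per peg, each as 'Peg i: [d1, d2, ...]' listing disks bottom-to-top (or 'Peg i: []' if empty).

After move 1 (1->1):
Peg 0: [2, 1]
Peg 1: [3]
Peg 2: [4]

After move 2 (0->0):
Peg 0: [2, 1]
Peg 1: [3]
Peg 2: [4]

After move 3 (0->0):
Peg 0: [2, 1]
Peg 1: [3]
Peg 2: [4]

After move 4 (1->2):
Peg 0: [2, 1]
Peg 1: []
Peg 2: [4, 3]

Answer: Peg 0: [2, 1]
Peg 1: []
Peg 2: [4, 3]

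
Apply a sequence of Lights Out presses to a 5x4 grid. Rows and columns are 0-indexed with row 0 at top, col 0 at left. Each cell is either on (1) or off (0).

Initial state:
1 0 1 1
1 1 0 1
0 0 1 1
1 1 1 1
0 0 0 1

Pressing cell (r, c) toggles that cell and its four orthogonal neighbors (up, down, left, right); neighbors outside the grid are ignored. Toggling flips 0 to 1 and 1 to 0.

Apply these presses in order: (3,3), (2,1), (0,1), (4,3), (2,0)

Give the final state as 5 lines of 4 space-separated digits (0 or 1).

Answer: 0 1 0 1
0 1 0 1
0 0 0 0
0 0 0 1
0 0 1 1

Derivation:
After press 1 at (3,3):
1 0 1 1
1 1 0 1
0 0 1 0
1 1 0 0
0 0 0 0

After press 2 at (2,1):
1 0 1 1
1 0 0 1
1 1 0 0
1 0 0 0
0 0 0 0

After press 3 at (0,1):
0 1 0 1
1 1 0 1
1 1 0 0
1 0 0 0
0 0 0 0

After press 4 at (4,3):
0 1 0 1
1 1 0 1
1 1 0 0
1 0 0 1
0 0 1 1

After press 5 at (2,0):
0 1 0 1
0 1 0 1
0 0 0 0
0 0 0 1
0 0 1 1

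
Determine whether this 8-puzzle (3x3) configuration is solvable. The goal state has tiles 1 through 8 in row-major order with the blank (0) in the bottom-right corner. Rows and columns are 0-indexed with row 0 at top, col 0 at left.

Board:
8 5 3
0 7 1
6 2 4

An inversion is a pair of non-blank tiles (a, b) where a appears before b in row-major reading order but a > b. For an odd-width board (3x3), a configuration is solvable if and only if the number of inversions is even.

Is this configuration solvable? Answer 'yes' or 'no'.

Answer: no

Derivation:
Inversions (pairs i<j in row-major order where tile[i] > tile[j] > 0): 19
19 is odd, so the puzzle is not solvable.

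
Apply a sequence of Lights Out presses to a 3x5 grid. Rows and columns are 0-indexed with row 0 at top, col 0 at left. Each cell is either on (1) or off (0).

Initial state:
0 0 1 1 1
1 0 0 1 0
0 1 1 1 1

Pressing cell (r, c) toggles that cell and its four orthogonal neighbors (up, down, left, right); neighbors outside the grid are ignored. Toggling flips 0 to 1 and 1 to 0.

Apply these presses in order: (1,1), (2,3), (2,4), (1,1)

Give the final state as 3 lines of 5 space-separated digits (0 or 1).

After press 1 at (1,1):
0 1 1 1 1
0 1 1 1 0
0 0 1 1 1

After press 2 at (2,3):
0 1 1 1 1
0 1 1 0 0
0 0 0 0 0

After press 3 at (2,4):
0 1 1 1 1
0 1 1 0 1
0 0 0 1 1

After press 4 at (1,1):
0 0 1 1 1
1 0 0 0 1
0 1 0 1 1

Answer: 0 0 1 1 1
1 0 0 0 1
0 1 0 1 1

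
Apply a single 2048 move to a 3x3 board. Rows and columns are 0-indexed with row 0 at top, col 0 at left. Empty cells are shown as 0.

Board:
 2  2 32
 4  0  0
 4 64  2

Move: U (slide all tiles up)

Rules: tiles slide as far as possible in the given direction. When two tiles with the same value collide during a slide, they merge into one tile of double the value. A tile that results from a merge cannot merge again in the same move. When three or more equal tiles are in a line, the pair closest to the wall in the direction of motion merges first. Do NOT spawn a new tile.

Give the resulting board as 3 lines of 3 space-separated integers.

Slide up:
col 0: [2, 4, 4] -> [2, 8, 0]
col 1: [2, 0, 64] -> [2, 64, 0]
col 2: [32, 0, 2] -> [32, 2, 0]

Answer:  2  2 32
 8 64  2
 0  0  0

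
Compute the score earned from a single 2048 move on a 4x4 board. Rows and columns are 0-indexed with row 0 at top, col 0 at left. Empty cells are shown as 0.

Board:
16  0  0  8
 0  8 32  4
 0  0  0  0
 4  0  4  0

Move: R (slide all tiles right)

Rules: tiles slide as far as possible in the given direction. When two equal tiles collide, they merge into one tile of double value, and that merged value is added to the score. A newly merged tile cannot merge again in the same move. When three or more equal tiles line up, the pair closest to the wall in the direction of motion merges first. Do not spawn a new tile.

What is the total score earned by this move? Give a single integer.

Answer: 8

Derivation:
Slide right:
row 0: [16, 0, 0, 8] -> [0, 0, 16, 8]  score +0 (running 0)
row 1: [0, 8, 32, 4] -> [0, 8, 32, 4]  score +0 (running 0)
row 2: [0, 0, 0, 0] -> [0, 0, 0, 0]  score +0 (running 0)
row 3: [4, 0, 4, 0] -> [0, 0, 0, 8]  score +8 (running 8)
Board after move:
 0  0 16  8
 0  8 32  4
 0  0  0  0
 0  0  0  8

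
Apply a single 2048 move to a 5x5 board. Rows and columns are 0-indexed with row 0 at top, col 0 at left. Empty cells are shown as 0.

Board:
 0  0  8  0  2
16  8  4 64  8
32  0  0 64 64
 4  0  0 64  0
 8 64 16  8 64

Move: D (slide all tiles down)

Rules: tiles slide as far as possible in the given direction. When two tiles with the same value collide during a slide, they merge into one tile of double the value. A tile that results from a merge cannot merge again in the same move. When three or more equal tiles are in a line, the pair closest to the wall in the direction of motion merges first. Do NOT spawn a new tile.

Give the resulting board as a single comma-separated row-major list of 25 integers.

Slide down:
col 0: [0, 16, 32, 4, 8] -> [0, 16, 32, 4, 8]
col 1: [0, 8, 0, 0, 64] -> [0, 0, 0, 8, 64]
col 2: [8, 4, 0, 0, 16] -> [0, 0, 8, 4, 16]
col 3: [0, 64, 64, 64, 8] -> [0, 0, 64, 128, 8]
col 4: [2, 8, 64, 0, 64] -> [0, 0, 2, 8, 128]

Answer: 0, 0, 0, 0, 0, 16, 0, 0, 0, 0, 32, 0, 8, 64, 2, 4, 8, 4, 128, 8, 8, 64, 16, 8, 128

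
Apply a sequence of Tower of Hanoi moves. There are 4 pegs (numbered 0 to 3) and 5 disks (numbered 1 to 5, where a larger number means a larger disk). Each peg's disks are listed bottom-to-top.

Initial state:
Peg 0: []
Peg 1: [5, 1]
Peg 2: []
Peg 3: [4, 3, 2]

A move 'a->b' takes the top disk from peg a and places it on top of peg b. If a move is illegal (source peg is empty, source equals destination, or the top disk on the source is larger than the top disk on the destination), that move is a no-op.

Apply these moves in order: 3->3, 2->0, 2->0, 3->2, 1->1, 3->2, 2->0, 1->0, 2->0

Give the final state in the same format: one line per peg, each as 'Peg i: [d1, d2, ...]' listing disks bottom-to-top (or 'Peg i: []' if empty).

Answer: Peg 0: [2, 1]
Peg 1: [5]
Peg 2: []
Peg 3: [4, 3]

Derivation:
After move 1 (3->3):
Peg 0: []
Peg 1: [5, 1]
Peg 2: []
Peg 3: [4, 3, 2]

After move 2 (2->0):
Peg 0: []
Peg 1: [5, 1]
Peg 2: []
Peg 3: [4, 3, 2]

After move 3 (2->0):
Peg 0: []
Peg 1: [5, 1]
Peg 2: []
Peg 3: [4, 3, 2]

After move 4 (3->2):
Peg 0: []
Peg 1: [5, 1]
Peg 2: [2]
Peg 3: [4, 3]

After move 5 (1->1):
Peg 0: []
Peg 1: [5, 1]
Peg 2: [2]
Peg 3: [4, 3]

After move 6 (3->2):
Peg 0: []
Peg 1: [5, 1]
Peg 2: [2]
Peg 3: [4, 3]

After move 7 (2->0):
Peg 0: [2]
Peg 1: [5, 1]
Peg 2: []
Peg 3: [4, 3]

After move 8 (1->0):
Peg 0: [2, 1]
Peg 1: [5]
Peg 2: []
Peg 3: [4, 3]

After move 9 (2->0):
Peg 0: [2, 1]
Peg 1: [5]
Peg 2: []
Peg 3: [4, 3]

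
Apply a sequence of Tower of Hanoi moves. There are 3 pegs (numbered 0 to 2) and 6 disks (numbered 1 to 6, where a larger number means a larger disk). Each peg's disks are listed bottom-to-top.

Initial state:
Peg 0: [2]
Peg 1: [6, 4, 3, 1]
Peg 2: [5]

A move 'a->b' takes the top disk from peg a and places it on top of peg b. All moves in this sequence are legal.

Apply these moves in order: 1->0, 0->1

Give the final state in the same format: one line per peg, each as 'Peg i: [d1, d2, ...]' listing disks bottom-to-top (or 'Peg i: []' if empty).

After move 1 (1->0):
Peg 0: [2, 1]
Peg 1: [6, 4, 3]
Peg 2: [5]

After move 2 (0->1):
Peg 0: [2]
Peg 1: [6, 4, 3, 1]
Peg 2: [5]

Answer: Peg 0: [2]
Peg 1: [6, 4, 3, 1]
Peg 2: [5]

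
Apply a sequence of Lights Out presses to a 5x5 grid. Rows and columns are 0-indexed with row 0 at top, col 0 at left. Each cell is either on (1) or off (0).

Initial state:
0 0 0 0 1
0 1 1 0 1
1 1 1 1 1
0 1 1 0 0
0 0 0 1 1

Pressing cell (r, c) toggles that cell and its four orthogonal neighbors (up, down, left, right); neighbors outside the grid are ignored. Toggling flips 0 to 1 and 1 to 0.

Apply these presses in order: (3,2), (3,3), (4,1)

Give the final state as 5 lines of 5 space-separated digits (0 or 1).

After press 1 at (3,2):
0 0 0 0 1
0 1 1 0 1
1 1 0 1 1
0 0 0 1 0
0 0 1 1 1

After press 2 at (3,3):
0 0 0 0 1
0 1 1 0 1
1 1 0 0 1
0 0 1 0 1
0 0 1 0 1

After press 3 at (4,1):
0 0 0 0 1
0 1 1 0 1
1 1 0 0 1
0 1 1 0 1
1 1 0 0 1

Answer: 0 0 0 0 1
0 1 1 0 1
1 1 0 0 1
0 1 1 0 1
1 1 0 0 1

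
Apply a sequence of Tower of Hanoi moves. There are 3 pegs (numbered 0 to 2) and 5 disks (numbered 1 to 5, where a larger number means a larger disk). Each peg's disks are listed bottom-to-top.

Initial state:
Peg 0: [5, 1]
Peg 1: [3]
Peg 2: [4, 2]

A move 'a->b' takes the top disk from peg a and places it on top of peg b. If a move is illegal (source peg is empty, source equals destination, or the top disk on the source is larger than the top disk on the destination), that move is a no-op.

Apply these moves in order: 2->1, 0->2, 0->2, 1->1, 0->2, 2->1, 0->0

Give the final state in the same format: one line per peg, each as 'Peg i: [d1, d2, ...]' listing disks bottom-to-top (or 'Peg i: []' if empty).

After move 1 (2->1):
Peg 0: [5, 1]
Peg 1: [3, 2]
Peg 2: [4]

After move 2 (0->2):
Peg 0: [5]
Peg 1: [3, 2]
Peg 2: [4, 1]

After move 3 (0->2):
Peg 0: [5]
Peg 1: [3, 2]
Peg 2: [4, 1]

After move 4 (1->1):
Peg 0: [5]
Peg 1: [3, 2]
Peg 2: [4, 1]

After move 5 (0->2):
Peg 0: [5]
Peg 1: [3, 2]
Peg 2: [4, 1]

After move 6 (2->1):
Peg 0: [5]
Peg 1: [3, 2, 1]
Peg 2: [4]

After move 7 (0->0):
Peg 0: [5]
Peg 1: [3, 2, 1]
Peg 2: [4]

Answer: Peg 0: [5]
Peg 1: [3, 2, 1]
Peg 2: [4]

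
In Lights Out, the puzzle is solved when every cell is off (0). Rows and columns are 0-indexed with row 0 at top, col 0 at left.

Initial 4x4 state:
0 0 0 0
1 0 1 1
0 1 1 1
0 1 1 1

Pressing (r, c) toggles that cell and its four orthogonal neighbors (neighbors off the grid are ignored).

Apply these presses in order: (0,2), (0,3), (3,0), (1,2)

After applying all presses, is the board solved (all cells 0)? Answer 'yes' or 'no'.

Answer: no

Derivation:
After press 1 at (0,2):
0 1 1 1
1 0 0 1
0 1 1 1
0 1 1 1

After press 2 at (0,3):
0 1 0 0
1 0 0 0
0 1 1 1
0 1 1 1

After press 3 at (3,0):
0 1 0 0
1 0 0 0
1 1 1 1
1 0 1 1

After press 4 at (1,2):
0 1 1 0
1 1 1 1
1 1 0 1
1 0 1 1

Lights still on: 12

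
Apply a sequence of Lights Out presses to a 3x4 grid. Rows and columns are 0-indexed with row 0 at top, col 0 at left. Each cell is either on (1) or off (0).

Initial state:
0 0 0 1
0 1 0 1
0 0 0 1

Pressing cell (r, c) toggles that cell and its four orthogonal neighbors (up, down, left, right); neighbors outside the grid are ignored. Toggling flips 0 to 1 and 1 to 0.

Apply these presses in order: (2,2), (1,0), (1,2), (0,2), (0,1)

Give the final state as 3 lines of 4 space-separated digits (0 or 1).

Answer: 0 0 1 0
1 0 1 0
1 1 0 0

Derivation:
After press 1 at (2,2):
0 0 0 1
0 1 1 1
0 1 1 0

After press 2 at (1,0):
1 0 0 1
1 0 1 1
1 1 1 0

After press 3 at (1,2):
1 0 1 1
1 1 0 0
1 1 0 0

After press 4 at (0,2):
1 1 0 0
1 1 1 0
1 1 0 0

After press 5 at (0,1):
0 0 1 0
1 0 1 0
1 1 0 0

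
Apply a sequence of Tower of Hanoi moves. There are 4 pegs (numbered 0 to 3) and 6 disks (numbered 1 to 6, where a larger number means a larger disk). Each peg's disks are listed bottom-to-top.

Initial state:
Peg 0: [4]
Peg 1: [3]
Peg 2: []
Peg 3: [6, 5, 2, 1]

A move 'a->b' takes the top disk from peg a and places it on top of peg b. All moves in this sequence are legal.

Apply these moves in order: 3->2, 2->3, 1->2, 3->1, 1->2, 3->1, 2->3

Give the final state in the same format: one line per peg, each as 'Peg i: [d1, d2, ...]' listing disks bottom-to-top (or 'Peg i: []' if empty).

Answer: Peg 0: [4]
Peg 1: [2]
Peg 2: [3]
Peg 3: [6, 5, 1]

Derivation:
After move 1 (3->2):
Peg 0: [4]
Peg 1: [3]
Peg 2: [1]
Peg 3: [6, 5, 2]

After move 2 (2->3):
Peg 0: [4]
Peg 1: [3]
Peg 2: []
Peg 3: [6, 5, 2, 1]

After move 3 (1->2):
Peg 0: [4]
Peg 1: []
Peg 2: [3]
Peg 3: [6, 5, 2, 1]

After move 4 (3->1):
Peg 0: [4]
Peg 1: [1]
Peg 2: [3]
Peg 3: [6, 5, 2]

After move 5 (1->2):
Peg 0: [4]
Peg 1: []
Peg 2: [3, 1]
Peg 3: [6, 5, 2]

After move 6 (3->1):
Peg 0: [4]
Peg 1: [2]
Peg 2: [3, 1]
Peg 3: [6, 5]

After move 7 (2->3):
Peg 0: [4]
Peg 1: [2]
Peg 2: [3]
Peg 3: [6, 5, 1]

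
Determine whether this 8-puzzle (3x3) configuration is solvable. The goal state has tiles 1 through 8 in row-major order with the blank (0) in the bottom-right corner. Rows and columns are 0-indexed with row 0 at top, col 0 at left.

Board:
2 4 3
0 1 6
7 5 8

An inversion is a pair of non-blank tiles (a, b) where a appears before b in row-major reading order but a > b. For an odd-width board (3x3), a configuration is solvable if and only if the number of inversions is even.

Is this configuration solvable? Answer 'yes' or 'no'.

Answer: yes

Derivation:
Inversions (pairs i<j in row-major order where tile[i] > tile[j] > 0): 6
6 is even, so the puzzle is solvable.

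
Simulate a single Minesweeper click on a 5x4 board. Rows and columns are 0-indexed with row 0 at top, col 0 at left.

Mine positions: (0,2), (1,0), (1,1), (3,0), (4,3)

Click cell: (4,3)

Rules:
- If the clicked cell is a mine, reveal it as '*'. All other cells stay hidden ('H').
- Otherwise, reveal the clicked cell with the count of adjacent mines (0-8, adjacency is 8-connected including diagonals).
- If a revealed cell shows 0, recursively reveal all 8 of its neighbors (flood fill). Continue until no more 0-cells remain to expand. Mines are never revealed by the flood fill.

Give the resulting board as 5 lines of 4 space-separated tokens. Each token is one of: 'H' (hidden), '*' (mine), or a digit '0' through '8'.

H H H H
H H H H
H H H H
H H H H
H H H *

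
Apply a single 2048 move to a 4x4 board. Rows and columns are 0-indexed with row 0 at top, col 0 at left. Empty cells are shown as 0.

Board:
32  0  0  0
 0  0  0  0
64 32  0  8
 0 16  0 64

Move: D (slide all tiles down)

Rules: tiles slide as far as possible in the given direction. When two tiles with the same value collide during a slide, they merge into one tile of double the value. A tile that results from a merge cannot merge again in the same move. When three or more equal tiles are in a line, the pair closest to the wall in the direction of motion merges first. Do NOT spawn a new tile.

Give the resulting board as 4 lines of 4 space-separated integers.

Slide down:
col 0: [32, 0, 64, 0] -> [0, 0, 32, 64]
col 1: [0, 0, 32, 16] -> [0, 0, 32, 16]
col 2: [0, 0, 0, 0] -> [0, 0, 0, 0]
col 3: [0, 0, 8, 64] -> [0, 0, 8, 64]

Answer:  0  0  0  0
 0  0  0  0
32 32  0  8
64 16  0 64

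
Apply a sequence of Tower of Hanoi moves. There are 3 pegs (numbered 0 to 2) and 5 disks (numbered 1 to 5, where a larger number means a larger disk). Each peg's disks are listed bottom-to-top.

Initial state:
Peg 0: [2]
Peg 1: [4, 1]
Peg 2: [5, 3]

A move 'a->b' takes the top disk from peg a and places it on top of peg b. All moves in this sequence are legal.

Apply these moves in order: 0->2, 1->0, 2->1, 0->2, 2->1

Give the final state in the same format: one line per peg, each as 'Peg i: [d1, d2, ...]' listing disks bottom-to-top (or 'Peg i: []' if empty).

Answer: Peg 0: []
Peg 1: [4, 2, 1]
Peg 2: [5, 3]

Derivation:
After move 1 (0->2):
Peg 0: []
Peg 1: [4, 1]
Peg 2: [5, 3, 2]

After move 2 (1->0):
Peg 0: [1]
Peg 1: [4]
Peg 2: [5, 3, 2]

After move 3 (2->1):
Peg 0: [1]
Peg 1: [4, 2]
Peg 2: [5, 3]

After move 4 (0->2):
Peg 0: []
Peg 1: [4, 2]
Peg 2: [5, 3, 1]

After move 5 (2->1):
Peg 0: []
Peg 1: [4, 2, 1]
Peg 2: [5, 3]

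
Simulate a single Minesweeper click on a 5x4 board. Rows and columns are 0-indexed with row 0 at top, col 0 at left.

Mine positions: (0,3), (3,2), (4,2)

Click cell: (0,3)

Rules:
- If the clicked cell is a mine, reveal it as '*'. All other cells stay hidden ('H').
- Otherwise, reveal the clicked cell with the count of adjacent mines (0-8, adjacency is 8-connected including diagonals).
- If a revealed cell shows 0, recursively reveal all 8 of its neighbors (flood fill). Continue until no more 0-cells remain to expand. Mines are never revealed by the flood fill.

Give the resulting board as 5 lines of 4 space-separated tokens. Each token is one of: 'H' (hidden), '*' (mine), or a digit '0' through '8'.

H H H *
H H H H
H H H H
H H H H
H H H H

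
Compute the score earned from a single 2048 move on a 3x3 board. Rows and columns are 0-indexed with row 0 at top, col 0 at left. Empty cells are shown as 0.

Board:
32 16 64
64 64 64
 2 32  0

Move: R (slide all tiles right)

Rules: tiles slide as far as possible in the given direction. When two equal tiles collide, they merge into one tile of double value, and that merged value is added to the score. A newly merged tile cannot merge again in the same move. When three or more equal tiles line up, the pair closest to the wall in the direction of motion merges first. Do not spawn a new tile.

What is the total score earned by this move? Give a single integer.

Answer: 128

Derivation:
Slide right:
row 0: [32, 16, 64] -> [32, 16, 64]  score +0 (running 0)
row 1: [64, 64, 64] -> [0, 64, 128]  score +128 (running 128)
row 2: [2, 32, 0] -> [0, 2, 32]  score +0 (running 128)
Board after move:
 32  16  64
  0  64 128
  0   2  32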